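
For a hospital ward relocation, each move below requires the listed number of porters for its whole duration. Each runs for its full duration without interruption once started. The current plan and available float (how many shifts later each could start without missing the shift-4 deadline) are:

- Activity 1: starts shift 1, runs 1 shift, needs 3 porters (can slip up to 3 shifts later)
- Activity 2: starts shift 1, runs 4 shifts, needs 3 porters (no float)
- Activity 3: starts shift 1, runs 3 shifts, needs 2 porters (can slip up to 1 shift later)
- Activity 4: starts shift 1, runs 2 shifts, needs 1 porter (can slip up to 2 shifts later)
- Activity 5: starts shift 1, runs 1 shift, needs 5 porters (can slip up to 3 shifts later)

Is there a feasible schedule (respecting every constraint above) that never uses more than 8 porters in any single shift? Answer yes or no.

Schedule Activity 1@1, Activity 2@1, Activity 3@1, Activity 4@2, Activity 5@4: s1:8  s2:6  s3:6  s4:8 — peak 8 ≤ 8.

yes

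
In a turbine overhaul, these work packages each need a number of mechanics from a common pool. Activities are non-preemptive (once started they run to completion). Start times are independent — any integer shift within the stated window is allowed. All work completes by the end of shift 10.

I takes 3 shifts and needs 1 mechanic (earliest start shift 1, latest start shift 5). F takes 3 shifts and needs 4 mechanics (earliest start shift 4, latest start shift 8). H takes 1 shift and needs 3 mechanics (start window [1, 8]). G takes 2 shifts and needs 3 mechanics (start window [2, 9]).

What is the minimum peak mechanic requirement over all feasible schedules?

Schedule I@1, F@4, H@1, G@2: s1:4  s2:4  s3:4  s4:4  s5:4  s6:4  s7:0  s8:0  s9:0  s10:0 — peak 4.

4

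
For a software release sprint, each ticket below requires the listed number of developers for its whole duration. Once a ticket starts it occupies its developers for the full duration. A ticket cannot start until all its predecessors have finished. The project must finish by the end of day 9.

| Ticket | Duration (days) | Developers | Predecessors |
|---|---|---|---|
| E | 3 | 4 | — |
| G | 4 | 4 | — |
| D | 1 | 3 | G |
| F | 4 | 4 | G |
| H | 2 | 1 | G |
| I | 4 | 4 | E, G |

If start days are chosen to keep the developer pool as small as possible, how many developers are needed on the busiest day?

Early-start (E@1, G@1, D@5, F@5, H@5, I@5) gives peak 12: d1:8  d2:8  d3:8  d4:4  d5:12  d6:9  d7:8  d8:8  d9:0.
Shift I→6.
Schedule E@1, G@1, D@5, F@5, H@5, I@6: d1:8  d2:8  d3:8  d4:4  d5:8  d6:9  d7:8  d8:8  d9:4 — peak 9.

9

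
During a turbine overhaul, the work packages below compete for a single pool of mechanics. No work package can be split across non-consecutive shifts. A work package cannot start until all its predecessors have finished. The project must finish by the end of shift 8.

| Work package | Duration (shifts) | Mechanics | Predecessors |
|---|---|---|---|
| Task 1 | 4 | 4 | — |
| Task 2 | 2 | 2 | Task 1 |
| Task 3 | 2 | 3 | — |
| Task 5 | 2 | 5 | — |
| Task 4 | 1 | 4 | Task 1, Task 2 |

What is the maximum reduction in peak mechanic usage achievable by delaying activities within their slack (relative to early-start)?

5

Early-start peak: s1:12  s2:12  s3:4  s4:4  s5:2  s6:2  s7:4  s8:0 ⇒ 12.
Leveled (Task 1@1, Task 2@5, Task 3@1, Task 5@5, Task 4@7): s1:7  s2:7  s3:4  s4:4  s5:7  s6:7  s7:4  s8:0 ⇒ 7.
Reduction 12 − 7 = 5.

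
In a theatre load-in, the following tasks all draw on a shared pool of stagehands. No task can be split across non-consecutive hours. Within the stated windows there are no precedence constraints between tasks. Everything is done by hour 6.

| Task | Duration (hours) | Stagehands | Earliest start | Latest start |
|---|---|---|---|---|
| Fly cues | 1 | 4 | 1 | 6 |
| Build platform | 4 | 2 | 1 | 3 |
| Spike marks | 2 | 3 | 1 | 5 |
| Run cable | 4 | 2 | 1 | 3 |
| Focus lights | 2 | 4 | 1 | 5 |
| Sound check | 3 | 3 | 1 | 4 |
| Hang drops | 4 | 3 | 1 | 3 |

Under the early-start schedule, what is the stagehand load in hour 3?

10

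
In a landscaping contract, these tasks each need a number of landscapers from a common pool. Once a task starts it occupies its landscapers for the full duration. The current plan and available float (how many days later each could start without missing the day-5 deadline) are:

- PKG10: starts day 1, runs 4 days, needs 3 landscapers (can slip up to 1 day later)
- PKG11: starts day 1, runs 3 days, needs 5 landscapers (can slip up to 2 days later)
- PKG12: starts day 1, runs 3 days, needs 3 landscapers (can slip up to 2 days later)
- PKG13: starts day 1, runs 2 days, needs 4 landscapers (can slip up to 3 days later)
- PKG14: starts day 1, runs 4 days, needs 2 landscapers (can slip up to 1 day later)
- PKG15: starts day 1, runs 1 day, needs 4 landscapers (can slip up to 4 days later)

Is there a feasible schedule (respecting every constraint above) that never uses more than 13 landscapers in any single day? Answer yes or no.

yes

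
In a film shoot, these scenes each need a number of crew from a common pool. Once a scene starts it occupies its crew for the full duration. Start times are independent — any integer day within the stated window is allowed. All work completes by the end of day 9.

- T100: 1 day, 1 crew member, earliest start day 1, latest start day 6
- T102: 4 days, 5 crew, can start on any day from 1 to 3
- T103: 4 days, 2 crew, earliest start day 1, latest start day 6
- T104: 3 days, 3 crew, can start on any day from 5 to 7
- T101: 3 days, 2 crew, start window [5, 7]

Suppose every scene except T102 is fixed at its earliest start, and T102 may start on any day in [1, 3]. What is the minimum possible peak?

T102@1: d1:8  d2:7  d3:7  d4:7  d5:5  d6:5  d7:5  d8:0  d9:0 → peak 8
T102@2: d1:3  d2:7  d3:7  d4:7  d5:10  d6:5  d7:5  d8:0  d9:0 → peak 10
T102@3: d1:3  d2:2  d3:7  d4:7  d5:10  d6:10  d7:5  d8:0  d9:0 → peak 10
Best is T102@1, peak 8.

8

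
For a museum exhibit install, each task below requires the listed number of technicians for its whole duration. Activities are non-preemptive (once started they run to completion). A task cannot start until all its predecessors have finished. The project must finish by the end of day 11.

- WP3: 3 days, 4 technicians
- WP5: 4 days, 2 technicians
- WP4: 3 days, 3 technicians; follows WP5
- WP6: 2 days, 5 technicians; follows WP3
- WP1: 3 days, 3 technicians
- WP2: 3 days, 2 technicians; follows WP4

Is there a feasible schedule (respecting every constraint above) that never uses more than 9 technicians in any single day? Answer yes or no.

Schedule WP3@1, WP5@1, WP4@5, WP6@8, WP1@4, WP2@8: d1:6  d2:6  d3:6  d4:5  d5:6  d6:6  d7:3  d8:7  d9:7  d10:2  d11:0 — peak 7 ≤ 9.

yes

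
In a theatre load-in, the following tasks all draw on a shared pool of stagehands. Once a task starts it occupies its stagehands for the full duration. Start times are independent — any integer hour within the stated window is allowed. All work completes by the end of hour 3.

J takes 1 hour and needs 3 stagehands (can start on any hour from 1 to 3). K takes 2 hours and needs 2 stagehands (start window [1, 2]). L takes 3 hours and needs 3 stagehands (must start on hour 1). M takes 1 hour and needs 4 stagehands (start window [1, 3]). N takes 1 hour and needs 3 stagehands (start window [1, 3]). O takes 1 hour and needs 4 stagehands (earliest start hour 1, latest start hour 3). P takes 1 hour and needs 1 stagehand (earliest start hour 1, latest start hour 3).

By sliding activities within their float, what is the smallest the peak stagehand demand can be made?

10

Early-start (J@1, K@1, L@1, M@1, N@1, O@1, P@1) gives peak 20: h1:20  h2:5  h3:3.
Shift M→2, N→3, O→3.
Schedule J@1, K@1, L@1, M@2, N@3, O@3, P@1: h1:9  h2:9  h3:10 — peak 10.
Total stagehand-hours = 28 over 3 hours ⇒ peak ≥ ⌈28/3⌉ = 10, so 10 is optimal.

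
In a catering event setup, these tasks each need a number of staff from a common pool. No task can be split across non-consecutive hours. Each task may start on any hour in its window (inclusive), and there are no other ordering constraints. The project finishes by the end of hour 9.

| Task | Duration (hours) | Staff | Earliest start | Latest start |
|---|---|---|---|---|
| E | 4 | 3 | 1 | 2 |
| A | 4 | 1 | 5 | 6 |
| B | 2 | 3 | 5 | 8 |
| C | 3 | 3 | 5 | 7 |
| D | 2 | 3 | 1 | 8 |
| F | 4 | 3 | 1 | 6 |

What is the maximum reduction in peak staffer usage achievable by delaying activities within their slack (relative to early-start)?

Early-start peak: h1:9  h2:9  h3:6  h4:6  h5:7  h6:7  h7:4  h8:1  h9:0 ⇒ 9.
Leveled (E@1, A@5, B@5, C@5, D@7, F@1): h1:6  h2:6  h3:6  h4:6  h5:7  h6:7  h7:7  h8:4  h9:0 ⇒ 7.
Reduction 9 − 7 = 2.

2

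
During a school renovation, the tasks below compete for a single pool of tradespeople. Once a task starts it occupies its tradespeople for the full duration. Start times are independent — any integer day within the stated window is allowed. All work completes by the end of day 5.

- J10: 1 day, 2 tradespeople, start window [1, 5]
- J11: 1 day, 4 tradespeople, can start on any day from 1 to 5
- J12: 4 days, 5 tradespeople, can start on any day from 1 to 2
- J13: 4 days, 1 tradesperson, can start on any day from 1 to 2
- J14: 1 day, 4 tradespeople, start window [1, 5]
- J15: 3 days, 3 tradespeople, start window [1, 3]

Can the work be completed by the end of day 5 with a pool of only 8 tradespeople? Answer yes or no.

Total tradesperson-days = 43; over 5 days the average is 43/5 > 8, so some day must exceed 8.

no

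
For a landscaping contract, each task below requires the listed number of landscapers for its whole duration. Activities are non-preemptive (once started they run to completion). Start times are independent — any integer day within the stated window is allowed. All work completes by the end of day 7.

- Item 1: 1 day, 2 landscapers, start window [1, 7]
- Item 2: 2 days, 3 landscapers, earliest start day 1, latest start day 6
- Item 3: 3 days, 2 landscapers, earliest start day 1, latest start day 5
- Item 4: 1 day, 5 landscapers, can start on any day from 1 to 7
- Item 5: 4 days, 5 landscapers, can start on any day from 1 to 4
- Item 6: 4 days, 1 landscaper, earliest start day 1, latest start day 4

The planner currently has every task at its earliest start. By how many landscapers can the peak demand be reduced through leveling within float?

Early-start peak: d1:18  d2:11  d3:8  d4:6  d5:0  d6:0  d7:0 ⇒ 18.
Leveled (Item 1@1, Item 2@1, Item 3@1, Item 4@3, Item 5@4, Item 6@4): d1:7  d2:5  d3:7  d4:6  d5:6  d6:6  d7:6 ⇒ 7.
Reduction 18 − 7 = 11.

11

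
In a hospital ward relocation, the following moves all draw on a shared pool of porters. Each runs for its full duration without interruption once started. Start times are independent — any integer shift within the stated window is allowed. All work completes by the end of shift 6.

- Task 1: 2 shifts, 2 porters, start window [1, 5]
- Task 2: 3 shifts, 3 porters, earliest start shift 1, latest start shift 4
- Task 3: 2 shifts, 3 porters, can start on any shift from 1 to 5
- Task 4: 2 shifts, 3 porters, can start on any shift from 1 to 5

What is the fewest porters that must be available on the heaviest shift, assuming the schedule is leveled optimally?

Early-start (Task 1@1, Task 2@1, Task 3@1, Task 4@1) gives peak 11: s1:11  s2:11  s3:3  s4:0  s5:0  s6:0.
Shift Task 3→3, Task 4→4.
Schedule Task 1@1, Task 2@1, Task 3@3, Task 4@4: s1:5  s2:5  s3:6  s4:6  s5:3  s6:0 — peak 6.

6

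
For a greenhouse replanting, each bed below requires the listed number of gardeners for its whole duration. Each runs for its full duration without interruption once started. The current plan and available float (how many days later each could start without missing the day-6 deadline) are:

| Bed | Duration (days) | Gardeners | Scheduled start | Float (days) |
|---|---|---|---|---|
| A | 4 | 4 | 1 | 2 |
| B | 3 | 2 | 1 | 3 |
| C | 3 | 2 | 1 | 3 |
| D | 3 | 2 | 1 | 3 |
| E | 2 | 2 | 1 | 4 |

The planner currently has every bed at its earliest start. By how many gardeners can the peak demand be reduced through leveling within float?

Early-start peak: d1:12  d2:12  d3:10  d4:4  d5:0  d6:0 ⇒ 12.
Leveled (A@1, B@1, C@1, D@4, E@4): d1:8  d2:8  d3:8  d4:8  d5:4  d6:2 ⇒ 8.
Reduction 12 − 8 = 4.

4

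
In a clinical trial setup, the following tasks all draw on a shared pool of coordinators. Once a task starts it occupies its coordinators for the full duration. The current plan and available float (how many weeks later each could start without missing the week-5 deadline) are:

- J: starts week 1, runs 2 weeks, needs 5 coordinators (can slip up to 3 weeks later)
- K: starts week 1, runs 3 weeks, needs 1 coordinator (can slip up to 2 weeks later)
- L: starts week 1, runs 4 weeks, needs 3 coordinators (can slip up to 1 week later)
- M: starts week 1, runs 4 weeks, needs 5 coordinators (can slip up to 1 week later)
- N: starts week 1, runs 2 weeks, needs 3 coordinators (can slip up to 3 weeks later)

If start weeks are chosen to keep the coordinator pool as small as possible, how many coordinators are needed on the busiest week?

13

Early-start (J@1, K@1, L@1, M@1, N@1) gives peak 17: w1:17  w2:17  w3:9  w4:8  w5:0.
Shift K→3, N→3.
Schedule J@1, K@3, L@1, M@1, N@3: w1:13  w2:13  w3:12  w4:12  w5:1 — peak 13.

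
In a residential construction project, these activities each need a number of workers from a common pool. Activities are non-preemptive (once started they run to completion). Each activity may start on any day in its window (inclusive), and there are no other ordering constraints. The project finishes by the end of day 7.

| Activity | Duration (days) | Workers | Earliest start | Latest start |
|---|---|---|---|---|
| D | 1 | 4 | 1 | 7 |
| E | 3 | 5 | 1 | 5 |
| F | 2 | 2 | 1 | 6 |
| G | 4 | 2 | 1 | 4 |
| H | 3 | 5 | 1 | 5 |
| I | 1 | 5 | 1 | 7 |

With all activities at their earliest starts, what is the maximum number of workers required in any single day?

Early-start schedule: D@1, E@1, F@1, G@1, H@1, I@1.
Load per day: day 1: 23, day 2: 14, day 3: 12, day 4: 2, day 5: 0, day 6: 0, day 7: 0.
Peak is 23.

23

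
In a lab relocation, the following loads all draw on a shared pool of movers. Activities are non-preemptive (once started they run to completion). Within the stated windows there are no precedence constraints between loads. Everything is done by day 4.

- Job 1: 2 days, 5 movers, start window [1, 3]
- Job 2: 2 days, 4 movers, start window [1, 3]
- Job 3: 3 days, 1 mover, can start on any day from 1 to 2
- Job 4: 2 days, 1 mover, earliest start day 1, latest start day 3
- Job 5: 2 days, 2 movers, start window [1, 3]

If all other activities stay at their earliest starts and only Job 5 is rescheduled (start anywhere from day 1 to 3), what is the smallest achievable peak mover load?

11

Job 5@1: d1:13  d2:13  d3:1  d4:0 → peak 13
Job 5@2: d1:11  d2:13  d3:3  d4:0 → peak 13
Job 5@3: d1:11  d2:11  d3:3  d4:2 → peak 11
Best is Job 5@3, peak 11.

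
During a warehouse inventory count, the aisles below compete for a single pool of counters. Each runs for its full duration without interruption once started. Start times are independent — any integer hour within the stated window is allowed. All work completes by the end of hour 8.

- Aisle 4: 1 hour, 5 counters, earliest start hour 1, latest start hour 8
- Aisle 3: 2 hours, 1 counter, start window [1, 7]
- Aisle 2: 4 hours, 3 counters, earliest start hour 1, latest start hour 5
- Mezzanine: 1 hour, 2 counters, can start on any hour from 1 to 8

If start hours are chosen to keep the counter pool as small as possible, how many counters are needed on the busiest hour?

5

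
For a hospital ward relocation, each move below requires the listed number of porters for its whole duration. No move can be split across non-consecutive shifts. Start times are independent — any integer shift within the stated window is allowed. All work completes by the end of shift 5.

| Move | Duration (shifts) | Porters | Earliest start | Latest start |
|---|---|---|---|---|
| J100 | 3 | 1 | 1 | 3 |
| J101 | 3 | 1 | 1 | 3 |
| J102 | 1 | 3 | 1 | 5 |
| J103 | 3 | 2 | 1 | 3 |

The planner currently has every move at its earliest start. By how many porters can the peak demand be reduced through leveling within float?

3

Early-start peak: s1:7  s2:4  s3:4  s4:0  s5:0 ⇒ 7.
Leveled (J100@1, J101@1, J102@4, J103@1): s1:4  s2:4  s3:4  s4:3  s5:0 ⇒ 4.
Reduction 7 − 4 = 3.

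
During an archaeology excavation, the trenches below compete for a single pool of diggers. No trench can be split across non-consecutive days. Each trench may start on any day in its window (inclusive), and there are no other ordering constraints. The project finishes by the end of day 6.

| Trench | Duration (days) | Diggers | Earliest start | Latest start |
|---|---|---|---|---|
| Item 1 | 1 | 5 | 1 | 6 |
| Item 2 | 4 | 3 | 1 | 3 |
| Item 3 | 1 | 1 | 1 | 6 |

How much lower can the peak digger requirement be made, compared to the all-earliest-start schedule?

4

Early-start peak: d1:9  d2:3  d3:3  d4:3  d5:0  d6:0 ⇒ 9.
Leveled (Item 1@1, Item 2@2, Item 3@2): d1:5  d2:4  d3:3  d4:3  d5:3  d6:0 ⇒ 5.
Reduction 9 − 5 = 4.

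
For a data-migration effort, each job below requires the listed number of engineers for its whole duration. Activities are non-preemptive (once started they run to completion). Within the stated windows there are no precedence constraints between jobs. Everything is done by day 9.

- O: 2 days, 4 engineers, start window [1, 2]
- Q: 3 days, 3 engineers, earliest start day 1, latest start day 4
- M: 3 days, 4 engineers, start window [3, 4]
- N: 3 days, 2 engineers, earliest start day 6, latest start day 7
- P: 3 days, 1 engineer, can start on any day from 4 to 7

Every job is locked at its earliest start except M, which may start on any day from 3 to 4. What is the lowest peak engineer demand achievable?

7

M@3: d1:7  d2:7  d3:7  d4:5  d5:5  d6:3  d7:2  d8:2  d9:0 → peak 7
M@4: d1:7  d2:7  d3:3  d4:5  d5:5  d6:7  d7:2  d8:2  d9:0 → peak 7
Best is M@3, peak 7.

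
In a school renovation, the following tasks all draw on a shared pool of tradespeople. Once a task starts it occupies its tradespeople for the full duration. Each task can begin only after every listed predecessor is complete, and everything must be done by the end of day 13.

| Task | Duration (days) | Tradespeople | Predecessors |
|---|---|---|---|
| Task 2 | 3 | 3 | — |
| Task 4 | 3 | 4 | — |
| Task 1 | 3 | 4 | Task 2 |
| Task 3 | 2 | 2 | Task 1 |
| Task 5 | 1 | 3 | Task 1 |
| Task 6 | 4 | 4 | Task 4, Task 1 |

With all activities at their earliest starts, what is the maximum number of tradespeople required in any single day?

Early-start schedule: Task 2@1, Task 4@1, Task 1@4, Task 3@7, Task 5@7, Task 6@7.
Load per day: day 1: 7, day 2: 7, day 3: 7, day 4: 4, day 5: 4, day 6: 4, day 7: 9, day 8: 6, day 9: 4, day 10: 4, day 11: 0, day 12: 0, day 13: 0.
Peak is 9.

9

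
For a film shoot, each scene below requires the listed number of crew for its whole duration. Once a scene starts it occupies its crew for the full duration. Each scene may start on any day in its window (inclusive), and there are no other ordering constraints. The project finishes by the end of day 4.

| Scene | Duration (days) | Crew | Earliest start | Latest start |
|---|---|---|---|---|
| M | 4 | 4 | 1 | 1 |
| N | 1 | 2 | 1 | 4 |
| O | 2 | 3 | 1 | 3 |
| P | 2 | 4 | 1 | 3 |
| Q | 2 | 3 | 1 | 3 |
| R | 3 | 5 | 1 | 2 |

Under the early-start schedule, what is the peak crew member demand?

Early-start schedule: M@1, N@1, O@1, P@1, Q@1, R@1.
Load per day: day 1: 21, day 2: 19, day 3: 9, day 4: 4.
Peak is 21.

21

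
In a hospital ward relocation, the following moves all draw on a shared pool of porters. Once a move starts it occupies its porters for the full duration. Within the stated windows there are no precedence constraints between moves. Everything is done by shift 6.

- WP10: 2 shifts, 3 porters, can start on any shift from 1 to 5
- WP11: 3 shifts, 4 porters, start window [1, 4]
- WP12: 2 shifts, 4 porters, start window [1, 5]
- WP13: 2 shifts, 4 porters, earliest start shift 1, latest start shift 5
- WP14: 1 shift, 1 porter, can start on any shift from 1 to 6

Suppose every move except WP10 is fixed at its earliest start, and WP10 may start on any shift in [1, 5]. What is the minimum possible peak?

WP10@1: s1:16  s2:15  s3:4  s4:0  s5:0  s6:0 → peak 16
WP10@2: s1:13  s2:15  s3:7  s4:0  s5:0  s6:0 → peak 15
WP10@3: s1:13  s2:12  s3:7  s4:3  s5:0  s6:0 → peak 13
WP10@4: s1:13  s2:12  s3:4  s4:3  s5:3  s6:0 → peak 13
WP10@5: s1:13  s2:12  s3:4  s4:0  s5:3  s6:3 → peak 13
Best is WP10@3, peak 13.

13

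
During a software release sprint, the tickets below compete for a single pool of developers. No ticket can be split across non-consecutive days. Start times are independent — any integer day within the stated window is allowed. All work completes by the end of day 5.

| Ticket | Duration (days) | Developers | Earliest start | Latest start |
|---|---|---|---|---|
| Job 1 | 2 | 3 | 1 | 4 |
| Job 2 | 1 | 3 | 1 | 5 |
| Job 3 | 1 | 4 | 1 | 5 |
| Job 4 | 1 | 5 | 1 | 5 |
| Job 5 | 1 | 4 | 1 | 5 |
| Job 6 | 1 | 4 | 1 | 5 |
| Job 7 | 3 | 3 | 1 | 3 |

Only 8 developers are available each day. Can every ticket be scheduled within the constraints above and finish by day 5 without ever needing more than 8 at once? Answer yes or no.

Schedule Job 1@1, Job 2@1, Job 3@2, Job 4@3, Job 5@4, Job 6@5, Job 7@3: d1:6  d2:7  d3:8  d4:7  d5:7 — peak 8 ≤ 8.

yes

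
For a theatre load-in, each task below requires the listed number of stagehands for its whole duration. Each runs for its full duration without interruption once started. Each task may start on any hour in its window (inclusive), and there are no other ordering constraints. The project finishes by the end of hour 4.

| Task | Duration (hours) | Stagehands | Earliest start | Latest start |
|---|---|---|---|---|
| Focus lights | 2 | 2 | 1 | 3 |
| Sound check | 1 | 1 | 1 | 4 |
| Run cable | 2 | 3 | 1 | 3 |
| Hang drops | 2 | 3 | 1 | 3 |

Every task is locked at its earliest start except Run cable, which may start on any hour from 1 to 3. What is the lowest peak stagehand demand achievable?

Run cable@1: h1:9  h2:8  h3:0  h4:0 → peak 9
Run cable@2: h1:6  h2:8  h3:3  h4:0 → peak 8
Run cable@3: h1:6  h2:5  h3:3  h4:3 → peak 6
Best is Run cable@3, peak 6.

6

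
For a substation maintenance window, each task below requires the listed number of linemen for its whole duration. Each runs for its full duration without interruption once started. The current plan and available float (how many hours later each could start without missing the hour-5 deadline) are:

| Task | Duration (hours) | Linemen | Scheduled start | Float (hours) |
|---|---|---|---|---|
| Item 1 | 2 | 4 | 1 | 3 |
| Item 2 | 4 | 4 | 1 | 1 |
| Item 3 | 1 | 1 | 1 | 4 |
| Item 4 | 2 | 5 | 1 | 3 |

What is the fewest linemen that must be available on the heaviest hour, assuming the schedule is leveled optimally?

9

Early-start (Item 1@1, Item 2@1, Item 3@1, Item 4@1) gives peak 14: h1:14  h2:13  h3:4  h4:4  h5:0.
Shift Item 4→3.
Schedule Item 1@1, Item 2@1, Item 3@1, Item 4@3: h1:9  h2:8  h3:9  h4:9  h5:0 — peak 9.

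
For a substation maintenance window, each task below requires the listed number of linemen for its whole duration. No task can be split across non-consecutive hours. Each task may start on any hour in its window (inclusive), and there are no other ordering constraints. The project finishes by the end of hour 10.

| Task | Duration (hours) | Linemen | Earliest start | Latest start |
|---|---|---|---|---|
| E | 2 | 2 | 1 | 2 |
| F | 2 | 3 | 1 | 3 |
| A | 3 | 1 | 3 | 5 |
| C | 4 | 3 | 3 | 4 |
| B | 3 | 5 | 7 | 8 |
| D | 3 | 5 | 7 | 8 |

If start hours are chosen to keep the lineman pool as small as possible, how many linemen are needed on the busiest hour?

Schedule E@1, F@1, A@3, C@3, B@7, D@7: h1:5  h2:5  h3:4  h4:4  h5:4  h6:3  h7:10  h8:10  h9:10  h10:0 — peak 10.

10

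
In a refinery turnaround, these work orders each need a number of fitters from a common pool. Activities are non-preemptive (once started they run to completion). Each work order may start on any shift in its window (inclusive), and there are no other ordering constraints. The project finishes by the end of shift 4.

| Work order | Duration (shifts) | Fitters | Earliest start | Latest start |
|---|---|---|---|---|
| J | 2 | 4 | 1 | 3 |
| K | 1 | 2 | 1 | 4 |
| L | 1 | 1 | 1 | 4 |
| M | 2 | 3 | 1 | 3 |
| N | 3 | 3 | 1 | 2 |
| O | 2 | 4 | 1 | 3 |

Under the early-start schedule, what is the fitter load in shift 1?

17

At early start, shift 1 has: J, K, L, M, N, O.
Demand: 4 + 2 + 1 + 3 + 3 + 4 = 17.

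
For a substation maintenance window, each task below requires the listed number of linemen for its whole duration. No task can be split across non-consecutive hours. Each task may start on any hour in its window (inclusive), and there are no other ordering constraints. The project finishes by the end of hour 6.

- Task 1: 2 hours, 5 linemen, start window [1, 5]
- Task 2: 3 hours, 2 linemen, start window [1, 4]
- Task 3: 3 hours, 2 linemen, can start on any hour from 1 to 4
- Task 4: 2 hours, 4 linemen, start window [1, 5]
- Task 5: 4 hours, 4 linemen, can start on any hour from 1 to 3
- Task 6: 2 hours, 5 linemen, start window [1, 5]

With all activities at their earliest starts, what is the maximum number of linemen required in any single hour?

Early-start schedule: Task 1@1, Task 2@1, Task 3@1, Task 4@1, Task 5@1, Task 6@1.
Load per hour: hour 1: 22, hour 2: 22, hour 3: 8, hour 4: 4, hour 5: 0, hour 6: 0.
Peak is 22.

22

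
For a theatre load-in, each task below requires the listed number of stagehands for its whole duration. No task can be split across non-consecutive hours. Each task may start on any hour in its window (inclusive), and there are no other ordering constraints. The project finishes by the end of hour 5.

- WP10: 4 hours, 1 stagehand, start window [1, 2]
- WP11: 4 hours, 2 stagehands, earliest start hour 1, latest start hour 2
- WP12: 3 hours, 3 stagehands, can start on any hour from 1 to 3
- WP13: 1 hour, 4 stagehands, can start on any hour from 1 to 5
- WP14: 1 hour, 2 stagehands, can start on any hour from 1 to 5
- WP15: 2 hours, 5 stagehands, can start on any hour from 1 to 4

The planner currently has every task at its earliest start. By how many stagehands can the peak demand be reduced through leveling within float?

9

Early-start peak: h1:17  h2:11  h3:6  h4:3  h5:0 ⇒ 17.
Leveled (WP10@1, WP11@1, WP12@3, WP13@5, WP14@3, WP15@1): h1:8  h2:8  h3:8  h4:6  h5:7 ⇒ 8.
Reduction 17 − 8 = 9.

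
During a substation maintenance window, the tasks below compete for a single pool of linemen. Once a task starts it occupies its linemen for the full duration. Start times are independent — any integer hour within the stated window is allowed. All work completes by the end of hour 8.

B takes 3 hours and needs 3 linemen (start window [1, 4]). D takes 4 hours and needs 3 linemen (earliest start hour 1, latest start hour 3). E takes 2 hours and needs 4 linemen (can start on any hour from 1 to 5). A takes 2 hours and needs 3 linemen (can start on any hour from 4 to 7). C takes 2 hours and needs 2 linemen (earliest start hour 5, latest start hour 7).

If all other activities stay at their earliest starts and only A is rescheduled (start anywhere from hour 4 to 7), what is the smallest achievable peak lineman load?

10

A@4: h1:10  h2:10  h3:6  h4:6  h5:5  h6:2  h7:0  h8:0 → peak 10
A@5: h1:10  h2:10  h3:6  h4:3  h5:5  h6:5  h7:0  h8:0 → peak 10
A@6: h1:10  h2:10  h3:6  h4:3  h5:2  h6:5  h7:3  h8:0 → peak 10
A@7: h1:10  h2:10  h3:6  h4:3  h5:2  h6:2  h7:3  h8:3 → peak 10
Best is A@4, peak 10.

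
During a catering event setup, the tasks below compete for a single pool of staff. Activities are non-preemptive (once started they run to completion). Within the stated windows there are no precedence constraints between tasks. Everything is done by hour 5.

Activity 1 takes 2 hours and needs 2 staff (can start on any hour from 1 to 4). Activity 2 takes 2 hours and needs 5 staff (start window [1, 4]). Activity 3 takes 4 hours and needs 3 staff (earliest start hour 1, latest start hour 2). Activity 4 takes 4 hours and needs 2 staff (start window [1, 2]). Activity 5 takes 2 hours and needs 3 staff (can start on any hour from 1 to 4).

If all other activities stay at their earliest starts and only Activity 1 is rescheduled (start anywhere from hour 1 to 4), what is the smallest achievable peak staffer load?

Activity 1@1: h1:15  h2:15  h3:5  h4:5  h5:0 → peak 15
Activity 1@2: h1:13  h2:15  h3:7  h4:5  h5:0 → peak 15
Activity 1@3: h1:13  h2:13  h3:7  h4:7  h5:0 → peak 13
Activity 1@4: h1:13  h2:13  h3:5  h4:7  h5:2 → peak 13
Best is Activity 1@3, peak 13.

13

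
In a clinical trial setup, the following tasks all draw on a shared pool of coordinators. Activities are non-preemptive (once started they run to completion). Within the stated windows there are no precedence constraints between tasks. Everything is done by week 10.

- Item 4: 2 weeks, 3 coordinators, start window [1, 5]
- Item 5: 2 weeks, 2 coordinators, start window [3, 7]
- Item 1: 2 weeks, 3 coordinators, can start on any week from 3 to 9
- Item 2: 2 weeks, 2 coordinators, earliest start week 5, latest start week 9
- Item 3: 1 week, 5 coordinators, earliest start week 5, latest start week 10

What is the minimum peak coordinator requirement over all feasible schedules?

5

Early-start (Item 4@1, Item 5@3, Item 1@3, Item 2@5, Item 3@5) gives peak 7: w1:3  w2:3  w3:5  w4:5  w5:7  w6:2  w7:0  w8:0  w9:0  w10:0.
Shift Item 3→7.
Schedule Item 4@1, Item 5@3, Item 1@3, Item 2@5, Item 3@7: w1:3  w2:3  w3:5  w4:5  w5:2  w6:2  w7:5  w8:0  w9:0  w10:0 — peak 5.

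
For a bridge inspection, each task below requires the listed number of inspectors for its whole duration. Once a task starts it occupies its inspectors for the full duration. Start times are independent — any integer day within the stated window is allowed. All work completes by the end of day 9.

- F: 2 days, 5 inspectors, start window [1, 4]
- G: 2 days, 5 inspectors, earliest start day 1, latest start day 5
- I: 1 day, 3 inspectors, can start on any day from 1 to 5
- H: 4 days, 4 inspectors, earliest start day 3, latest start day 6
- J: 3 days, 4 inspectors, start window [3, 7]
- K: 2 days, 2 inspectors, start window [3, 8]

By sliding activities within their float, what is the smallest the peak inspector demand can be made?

8

Early-start (F@1, G@1, I@1, H@3, J@3, K@3) gives peak 13: d1:13  d2:10  d3:10  d4:10  d5:8  d6:4  d7:0  d8:0  d9:0.
Shift G→3, H→5, J→5.
Schedule F@1, G@3, I@1, H@5, J@5, K@3: d1:8  d2:5  d3:7  d4:7  d5:8  d6:8  d7:8  d8:4  d9:0 — peak 8.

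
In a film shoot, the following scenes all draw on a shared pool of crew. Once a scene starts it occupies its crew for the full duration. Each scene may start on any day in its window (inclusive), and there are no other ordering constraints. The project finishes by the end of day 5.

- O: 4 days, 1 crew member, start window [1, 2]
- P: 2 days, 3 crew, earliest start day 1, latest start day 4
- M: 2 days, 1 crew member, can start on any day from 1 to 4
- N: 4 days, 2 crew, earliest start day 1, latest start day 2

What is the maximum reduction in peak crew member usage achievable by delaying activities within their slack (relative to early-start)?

Early-start peak: d1:7  d2:7  d3:3  d4:3  d5:0 ⇒ 7.
Leveled (O@1, P@1, M@3, N@1): d1:6  d2:6  d3:4  d4:4  d5:0 ⇒ 6.
Reduction 7 − 6 = 1.

1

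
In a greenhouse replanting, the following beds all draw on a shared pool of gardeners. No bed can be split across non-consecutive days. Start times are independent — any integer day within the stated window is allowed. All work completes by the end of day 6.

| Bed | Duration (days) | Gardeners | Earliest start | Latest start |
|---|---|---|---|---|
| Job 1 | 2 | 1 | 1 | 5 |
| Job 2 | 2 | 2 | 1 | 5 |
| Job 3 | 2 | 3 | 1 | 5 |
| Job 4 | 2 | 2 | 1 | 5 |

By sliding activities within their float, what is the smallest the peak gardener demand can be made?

3

Early-start (Job 1@1, Job 2@1, Job 3@1, Job 4@1) gives peak 8: d1:8  d2:8  d3:0  d4:0  d5:0  d6:0.
Shift Job 3→3, Job 4→5.
Schedule Job 1@1, Job 2@1, Job 3@3, Job 4@5: d1:3  d2:3  d3:3  d4:3  d5:2  d6:2 — peak 3.
Total gardener-days = 16 over 6 days ⇒ peak ≥ ⌈16/6⌉ = 3, so 3 is optimal.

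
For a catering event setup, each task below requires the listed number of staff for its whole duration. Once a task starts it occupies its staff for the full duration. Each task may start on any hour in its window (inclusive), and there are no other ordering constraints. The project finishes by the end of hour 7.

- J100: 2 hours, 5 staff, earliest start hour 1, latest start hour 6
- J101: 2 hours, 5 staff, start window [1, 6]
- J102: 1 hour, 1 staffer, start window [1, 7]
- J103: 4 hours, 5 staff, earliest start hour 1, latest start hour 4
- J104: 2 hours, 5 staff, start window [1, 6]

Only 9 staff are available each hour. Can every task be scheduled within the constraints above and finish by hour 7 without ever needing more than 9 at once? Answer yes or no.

no

The minimum achievable peak is 10; 9 < 10, so no feasible schedule stays within the cap.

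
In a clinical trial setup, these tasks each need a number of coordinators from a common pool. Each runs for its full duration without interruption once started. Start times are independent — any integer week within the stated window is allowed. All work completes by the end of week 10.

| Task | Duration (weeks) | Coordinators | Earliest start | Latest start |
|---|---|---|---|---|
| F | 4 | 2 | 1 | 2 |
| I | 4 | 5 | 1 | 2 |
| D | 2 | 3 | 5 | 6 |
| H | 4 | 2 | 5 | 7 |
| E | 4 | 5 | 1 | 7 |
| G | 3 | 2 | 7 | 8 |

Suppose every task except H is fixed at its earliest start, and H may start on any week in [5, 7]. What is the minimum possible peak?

H@5: w1:12  w2:12  w3:12  w4:12  w5:5  w6:5  w7:4  w8:4  w9:2  w10:0 → peak 12
H@6: w1:12  w2:12  w3:12  w4:12  w5:3  w6:5  w7:4  w8:4  w9:4  w10:0 → peak 12
H@7: w1:12  w2:12  w3:12  w4:12  w5:3  w6:3  w7:4  w8:4  w9:4  w10:2 → peak 12
Best is H@5, peak 12.

12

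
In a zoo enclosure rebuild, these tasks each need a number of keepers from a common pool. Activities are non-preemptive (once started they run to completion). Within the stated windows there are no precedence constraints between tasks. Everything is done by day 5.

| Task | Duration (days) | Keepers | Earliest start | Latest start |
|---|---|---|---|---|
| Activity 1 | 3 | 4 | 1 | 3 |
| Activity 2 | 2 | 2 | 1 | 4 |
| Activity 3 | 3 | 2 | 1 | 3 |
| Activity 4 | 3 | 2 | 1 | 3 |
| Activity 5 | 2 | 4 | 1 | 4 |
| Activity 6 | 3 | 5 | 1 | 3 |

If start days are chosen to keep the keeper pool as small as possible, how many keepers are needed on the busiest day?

Early-start (Activity 1@1, Activity 2@1, Activity 3@1, Activity 4@1, Activity 5@1, Activity 6@1) gives peak 19: d1:19  d2:19  d3:13  d4:0  d5:0.
Shift Activity 5→4, Activity 6→3.
Schedule Activity 1@1, Activity 2@1, Activity 3@1, Activity 4@1, Activity 5@4, Activity 6@3: d1:10  d2:10  d3:13  d4:9  d5:9 — peak 13.

13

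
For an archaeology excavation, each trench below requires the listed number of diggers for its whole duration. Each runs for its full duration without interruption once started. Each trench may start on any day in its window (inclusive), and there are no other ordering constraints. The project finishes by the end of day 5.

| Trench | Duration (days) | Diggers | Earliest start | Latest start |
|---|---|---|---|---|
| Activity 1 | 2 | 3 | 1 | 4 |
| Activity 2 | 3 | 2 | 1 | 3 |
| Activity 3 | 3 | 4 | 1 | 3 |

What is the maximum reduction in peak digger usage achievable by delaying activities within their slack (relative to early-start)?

Early-start peak: d1:9  d2:9  d3:6  d4:0  d5:0 ⇒ 9.
Leveled (Activity 1@1, Activity 2@1, Activity 3@3): d1:5  d2:5  d3:6  d4:4  d5:4 ⇒ 6.
Reduction 9 − 6 = 3.

3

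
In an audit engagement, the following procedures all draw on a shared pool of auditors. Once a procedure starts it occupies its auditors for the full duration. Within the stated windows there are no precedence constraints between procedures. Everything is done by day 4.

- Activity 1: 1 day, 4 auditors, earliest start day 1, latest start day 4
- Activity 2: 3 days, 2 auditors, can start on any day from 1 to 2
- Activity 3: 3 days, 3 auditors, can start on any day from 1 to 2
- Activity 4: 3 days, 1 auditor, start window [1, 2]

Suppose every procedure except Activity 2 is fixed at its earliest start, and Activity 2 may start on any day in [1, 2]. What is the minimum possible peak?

8

Activity 2@1: d1:10  d2:6  d3:6  d4:0 → peak 10
Activity 2@2: d1:8  d2:6  d3:6  d4:2 → peak 8
Best is Activity 2@2, peak 8.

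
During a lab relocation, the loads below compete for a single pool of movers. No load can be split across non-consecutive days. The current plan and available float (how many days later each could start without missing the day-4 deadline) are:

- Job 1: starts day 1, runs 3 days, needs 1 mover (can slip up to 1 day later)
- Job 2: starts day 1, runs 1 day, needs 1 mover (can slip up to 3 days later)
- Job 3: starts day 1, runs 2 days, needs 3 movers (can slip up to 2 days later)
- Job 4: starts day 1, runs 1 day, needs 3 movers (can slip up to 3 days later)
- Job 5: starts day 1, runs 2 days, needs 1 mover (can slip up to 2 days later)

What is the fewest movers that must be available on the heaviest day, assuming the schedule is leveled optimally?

4

Early-start (Job 1@1, Job 2@1, Job 3@1, Job 4@1, Job 5@1) gives peak 9: d1:9  d2:5  d3:1  d4:0.
Shift Job 2→3, Job 4→4, Job 5→3.
Schedule Job 1@1, Job 2@3, Job 3@1, Job 4@4, Job 5@3: d1:4  d2:4  d3:3  d4:4 — peak 4.
Total mover-days = 15 over 4 days ⇒ peak ≥ ⌈15/4⌉ = 4, so 4 is optimal.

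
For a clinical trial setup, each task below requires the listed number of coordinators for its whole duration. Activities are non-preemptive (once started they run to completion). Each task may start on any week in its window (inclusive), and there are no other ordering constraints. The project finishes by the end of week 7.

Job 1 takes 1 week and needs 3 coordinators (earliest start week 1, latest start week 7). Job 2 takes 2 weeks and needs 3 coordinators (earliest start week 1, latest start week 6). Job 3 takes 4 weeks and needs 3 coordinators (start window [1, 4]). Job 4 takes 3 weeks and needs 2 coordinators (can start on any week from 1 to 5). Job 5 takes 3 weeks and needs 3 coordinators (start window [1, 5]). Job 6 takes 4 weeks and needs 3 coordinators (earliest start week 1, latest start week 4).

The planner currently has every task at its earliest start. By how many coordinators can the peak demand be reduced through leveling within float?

9

Early-start peak: w1:17  w2:14  w3:11  w4:6  w5:0  w6:0  w7:0 ⇒ 17.
Leveled (Job 1@1, Job 2@2, Job 3@1, Job 4@1, Job 5@5, Job 6@4): w1:8  w2:8  w3:8  w4:6  w5:6  w6:6  w7:6 ⇒ 8.
Reduction 17 − 8 = 9.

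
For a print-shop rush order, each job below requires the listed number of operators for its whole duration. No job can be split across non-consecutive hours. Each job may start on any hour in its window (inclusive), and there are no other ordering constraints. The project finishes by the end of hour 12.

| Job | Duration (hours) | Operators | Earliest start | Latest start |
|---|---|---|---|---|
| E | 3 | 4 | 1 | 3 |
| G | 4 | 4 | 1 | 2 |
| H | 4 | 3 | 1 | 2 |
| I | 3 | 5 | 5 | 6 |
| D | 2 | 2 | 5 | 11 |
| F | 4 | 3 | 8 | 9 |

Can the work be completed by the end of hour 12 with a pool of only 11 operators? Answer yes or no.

Schedule E@1, G@1, H@1, I@5, D@5, F@8: h1:11  h2:11  h3:11  h4:7  h5:7  h6:7  h7:5  h8:3  h9:3  h10:3  h11:3  h12:0 — peak 11 ≤ 11.

yes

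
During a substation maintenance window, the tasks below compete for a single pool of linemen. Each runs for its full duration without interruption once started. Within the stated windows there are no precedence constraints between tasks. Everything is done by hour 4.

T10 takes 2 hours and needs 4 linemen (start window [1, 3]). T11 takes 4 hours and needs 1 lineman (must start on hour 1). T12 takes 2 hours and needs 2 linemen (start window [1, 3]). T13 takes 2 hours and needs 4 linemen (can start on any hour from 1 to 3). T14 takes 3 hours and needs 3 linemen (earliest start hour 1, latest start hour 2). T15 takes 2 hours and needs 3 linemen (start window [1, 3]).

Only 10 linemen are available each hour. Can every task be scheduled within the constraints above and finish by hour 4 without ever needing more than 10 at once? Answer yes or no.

The minimum achievable peak is 11; 10 < 11, so no feasible schedule stays within the cap.

no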